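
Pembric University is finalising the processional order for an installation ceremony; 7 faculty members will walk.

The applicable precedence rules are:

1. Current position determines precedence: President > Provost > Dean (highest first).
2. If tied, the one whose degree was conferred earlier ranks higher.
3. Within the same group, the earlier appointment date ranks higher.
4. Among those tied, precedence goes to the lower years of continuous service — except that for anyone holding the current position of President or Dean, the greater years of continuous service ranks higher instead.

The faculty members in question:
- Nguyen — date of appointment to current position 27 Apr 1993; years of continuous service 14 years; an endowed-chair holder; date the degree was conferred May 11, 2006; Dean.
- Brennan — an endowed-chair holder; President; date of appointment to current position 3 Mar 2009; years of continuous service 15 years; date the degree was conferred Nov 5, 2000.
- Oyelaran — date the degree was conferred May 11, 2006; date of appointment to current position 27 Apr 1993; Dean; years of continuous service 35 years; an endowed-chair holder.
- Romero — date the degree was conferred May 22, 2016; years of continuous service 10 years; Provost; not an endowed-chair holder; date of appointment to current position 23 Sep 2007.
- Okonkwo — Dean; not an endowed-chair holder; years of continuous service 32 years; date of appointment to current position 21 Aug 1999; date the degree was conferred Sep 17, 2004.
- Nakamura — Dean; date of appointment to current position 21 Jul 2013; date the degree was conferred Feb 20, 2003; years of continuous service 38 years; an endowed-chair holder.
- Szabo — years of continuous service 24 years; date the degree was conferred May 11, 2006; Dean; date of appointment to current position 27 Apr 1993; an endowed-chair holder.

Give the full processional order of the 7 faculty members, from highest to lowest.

By current position: Brennan (President); then Romero (Provost); then Nakamura, Okonkwo, Oyelaran, Szabo and Nguyen (Dean).
Among Nakamura, Okonkwo, Oyelaran, Szabo and Nguyen, by date the degree was conferred (earlier first): Nakamura (Feb 20, 2003) before Okonkwo (Sep 17, 2004) before Oyelaran, Szabo and Nguyen (May 11, 2006).
Oyelaran, Szabo and Nguyen all have date of appointment to current position 27 Apr 1993, so the next rule applies.
Among Oyelaran, Szabo and Nguyen, by years of continuous service (higher first) (reversed rule for this group): Oyelaran (35 years) before Szabo (24 years) before Nguyen (14 years).
Full order: Brennan, Romero, Nakamura, Okonkwo, Oyelaran, Szabo, Nguyen.

Brennan, Romero, Nakamura, Okonkwo, Oyelaran, Szabo, Nguyen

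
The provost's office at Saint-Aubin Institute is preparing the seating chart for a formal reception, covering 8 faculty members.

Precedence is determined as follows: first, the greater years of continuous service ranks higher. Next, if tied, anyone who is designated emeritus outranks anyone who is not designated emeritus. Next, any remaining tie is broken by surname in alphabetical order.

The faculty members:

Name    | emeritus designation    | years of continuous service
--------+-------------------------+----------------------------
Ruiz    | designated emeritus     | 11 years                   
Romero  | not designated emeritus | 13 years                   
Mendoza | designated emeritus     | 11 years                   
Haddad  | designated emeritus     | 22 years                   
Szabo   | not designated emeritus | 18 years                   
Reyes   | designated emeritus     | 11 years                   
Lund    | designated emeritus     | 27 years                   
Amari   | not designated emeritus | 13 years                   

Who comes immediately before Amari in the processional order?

By years of continuous service (higher first): Lund (27 years); then Haddad (22 years); then Szabo (18 years); then Amari and Romero (both 13 years); then Mendoza, Reyes and Ruiz (each 11 years).
Amari and Romero are each not designated emeritus, so the next rule applies.
Among Amari and Romero, alphabetically by surname: Amari before Romero.
Mendoza, Reyes and Ruiz are each designated emeritus, so the next rule applies.
Among Mendoza, Reyes and Ruiz, alphabetically by surname: Mendoza before Reyes before Ruiz.
Order: Lund, Haddad, Szabo, Amari, Romero, Mendoza, Reyes, Ruiz.

Szabo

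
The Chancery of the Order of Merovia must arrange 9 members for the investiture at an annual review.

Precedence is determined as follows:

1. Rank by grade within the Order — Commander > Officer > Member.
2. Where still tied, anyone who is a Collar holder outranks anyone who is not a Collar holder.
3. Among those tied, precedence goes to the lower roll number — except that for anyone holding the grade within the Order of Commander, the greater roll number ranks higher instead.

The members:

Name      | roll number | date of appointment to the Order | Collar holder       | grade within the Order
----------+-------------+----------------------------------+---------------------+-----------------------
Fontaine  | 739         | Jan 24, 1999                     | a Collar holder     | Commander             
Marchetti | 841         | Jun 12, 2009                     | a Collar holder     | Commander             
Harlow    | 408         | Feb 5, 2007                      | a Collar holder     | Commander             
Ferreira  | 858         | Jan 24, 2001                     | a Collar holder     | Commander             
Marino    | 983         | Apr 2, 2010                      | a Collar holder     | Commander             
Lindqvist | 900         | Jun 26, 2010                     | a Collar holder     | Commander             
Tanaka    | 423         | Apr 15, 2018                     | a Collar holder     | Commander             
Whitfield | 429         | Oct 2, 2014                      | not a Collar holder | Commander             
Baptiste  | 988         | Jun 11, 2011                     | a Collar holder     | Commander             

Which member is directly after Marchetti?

By grade within the Order: Baptiste, Marino, Lindqvist, Ferreira, Marchetti, Fontaine, Tanaka, Harlow and Whitfield (Commander).
Among Baptiste, Marino, Lindqvist, Ferreira, Marchetti, Fontaine, Tanaka, Harlow and Whitfield, a Collar holder before not a Collar holder: Baptiste, Marino, Lindqvist, Ferreira, Marchetti, Fontaine, Tanaka and Harlow (a Collar holder) before Whitfield (not a Collar holder).
Among Baptiste, Marino, Lindqvist, Ferreira, Marchetti, Fontaine, Tanaka and Harlow, by roll number (higher first) (reversed rule for this group): Baptiste (988) before Marino (983) before Lindqvist (900) before Ferreira (858) before Marchetti (841) before Fontaine (739) before Tanaka (423) before Harlow (408).
Order: Baptiste, Marino, Lindqvist, Ferreira, Marchetti, Fontaine, Tanaka, Harlow, Whitfield.

Fontaine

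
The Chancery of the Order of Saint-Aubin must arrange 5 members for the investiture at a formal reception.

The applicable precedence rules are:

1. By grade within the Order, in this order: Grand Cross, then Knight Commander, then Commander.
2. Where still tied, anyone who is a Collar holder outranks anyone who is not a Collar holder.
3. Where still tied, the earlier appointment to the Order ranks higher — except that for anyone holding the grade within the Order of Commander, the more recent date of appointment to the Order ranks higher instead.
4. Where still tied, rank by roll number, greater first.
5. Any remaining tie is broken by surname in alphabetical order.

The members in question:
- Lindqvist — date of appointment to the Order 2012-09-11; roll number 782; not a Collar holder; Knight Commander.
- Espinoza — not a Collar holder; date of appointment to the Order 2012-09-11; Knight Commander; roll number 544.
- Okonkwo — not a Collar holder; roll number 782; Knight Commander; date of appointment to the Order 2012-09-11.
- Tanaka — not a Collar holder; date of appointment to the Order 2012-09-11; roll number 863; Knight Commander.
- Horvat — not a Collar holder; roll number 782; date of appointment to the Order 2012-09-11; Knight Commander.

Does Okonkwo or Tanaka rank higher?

By grade within the Order: Tanaka, Horvat, Lindqvist, Okonkwo and Espinoza (Knight Commander).
Tanaka, Horvat, Lindqvist, Okonkwo and Espinoza are each not a Collar holder, so the next rule applies.
Tanaka, Horvat, Lindqvist, Okonkwo and Espinoza all have date of appointment to the Order 2012-09-11, so the next rule applies.
Among Tanaka, Horvat, Lindqvist, Okonkwo and Espinoza, by roll number (higher first): Tanaka (863) before Horvat, Lindqvist and Okonkwo (782) before Espinoza (544).
Among Horvat, Lindqvist and Okonkwo, alphabetically by surname: Horvat before Lindqvist before Okonkwo.
So Tanaka takes precedence.

Tanaka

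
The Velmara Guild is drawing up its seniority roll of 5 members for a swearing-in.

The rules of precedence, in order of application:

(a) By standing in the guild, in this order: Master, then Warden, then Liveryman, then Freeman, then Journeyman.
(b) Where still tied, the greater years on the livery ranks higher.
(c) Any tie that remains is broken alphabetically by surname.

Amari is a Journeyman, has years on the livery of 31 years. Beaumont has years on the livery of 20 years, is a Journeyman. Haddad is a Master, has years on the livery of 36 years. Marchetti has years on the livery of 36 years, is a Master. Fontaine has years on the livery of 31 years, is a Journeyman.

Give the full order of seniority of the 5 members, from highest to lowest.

Haddad, Marchetti, Amari, Fontaine, Beaumont

By standing in the guild: Haddad and Marchetti (Master); then Amari, Fontaine and Beaumont (Journeyman).
Haddad and Marchetti both have years on the livery 36 years, so the next rule applies.
Among Haddad and Marchetti, alphabetically by surname: Haddad before Marchetti.
Among Amari, Fontaine and Beaumont, by years on the livery (higher first): Amari and Fontaine (31 years) before Beaumont (20 years).
Among Amari and Fontaine, alphabetically by surname: Amari before Fontaine.
Full order: Haddad, Marchetti, Amari, Fontaine, Beaumont.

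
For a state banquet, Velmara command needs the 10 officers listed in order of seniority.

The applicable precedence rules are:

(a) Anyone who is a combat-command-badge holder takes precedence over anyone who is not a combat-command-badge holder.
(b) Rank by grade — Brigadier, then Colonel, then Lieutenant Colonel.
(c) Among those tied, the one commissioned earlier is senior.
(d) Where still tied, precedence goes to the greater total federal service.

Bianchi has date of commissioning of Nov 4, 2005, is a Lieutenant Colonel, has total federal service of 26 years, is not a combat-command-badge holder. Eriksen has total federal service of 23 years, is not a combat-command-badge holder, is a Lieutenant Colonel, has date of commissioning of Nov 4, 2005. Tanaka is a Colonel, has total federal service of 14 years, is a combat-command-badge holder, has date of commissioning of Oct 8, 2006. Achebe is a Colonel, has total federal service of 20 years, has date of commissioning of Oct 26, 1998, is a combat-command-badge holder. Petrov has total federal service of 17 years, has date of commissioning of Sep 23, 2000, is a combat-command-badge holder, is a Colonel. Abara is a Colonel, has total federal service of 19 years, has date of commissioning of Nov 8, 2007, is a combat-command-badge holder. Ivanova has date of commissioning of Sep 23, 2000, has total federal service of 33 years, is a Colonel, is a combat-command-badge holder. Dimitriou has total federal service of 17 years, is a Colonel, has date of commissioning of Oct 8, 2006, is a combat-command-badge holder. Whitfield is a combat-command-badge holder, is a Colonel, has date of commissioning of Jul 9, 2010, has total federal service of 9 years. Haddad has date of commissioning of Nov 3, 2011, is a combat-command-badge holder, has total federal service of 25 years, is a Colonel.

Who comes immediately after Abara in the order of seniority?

By the first rule: Achebe, Ivanova, Petrov, Dimitriou, Tanaka, Abara, Whitfield and Haddad (each a combat-command-badge holder); then Bianchi and Eriksen (both not a combat-command-badge holder).
Achebe, Ivanova, Petrov, Dimitriou, Tanaka, Abara, Whitfield and Haddad are each Colonel, so the next rule applies.
Among Achebe, Ivanova, Petrov, Dimitriou, Tanaka, Abara, Whitfield and Haddad, by date of commissioning (earlier first): Achebe (Oct 26, 1998) before Ivanova and Petrov (Sep 23, 2000) before Dimitriou and Tanaka (Oct 8, 2006) before Abara (Nov 8, 2007) before Whitfield (Jul 9, 2010) before Haddad (Nov 3, 2011).
Among Ivanova and Petrov, by total federal service (higher first): Ivanova (33 years) before Petrov (17 years).
Among Dimitriou and Tanaka, by total federal service (higher first): Dimitriou (17 years) before Tanaka (14 years).
Bianchi and Eriksen are each Lieutenant Colonel, so the next rule applies.
Bianchi and Eriksen both have date of commissioning Nov 4, 2005, so the next rule applies.
Among Bianchi and Eriksen, by total federal service (higher first): Bianchi (26 years) before Eriksen (23 years).
Order: Achebe, Ivanova, Petrov, Dimitriou, Tanaka, Abara, Whitfield, Haddad, Bianchi, Eriksen.

Whitfield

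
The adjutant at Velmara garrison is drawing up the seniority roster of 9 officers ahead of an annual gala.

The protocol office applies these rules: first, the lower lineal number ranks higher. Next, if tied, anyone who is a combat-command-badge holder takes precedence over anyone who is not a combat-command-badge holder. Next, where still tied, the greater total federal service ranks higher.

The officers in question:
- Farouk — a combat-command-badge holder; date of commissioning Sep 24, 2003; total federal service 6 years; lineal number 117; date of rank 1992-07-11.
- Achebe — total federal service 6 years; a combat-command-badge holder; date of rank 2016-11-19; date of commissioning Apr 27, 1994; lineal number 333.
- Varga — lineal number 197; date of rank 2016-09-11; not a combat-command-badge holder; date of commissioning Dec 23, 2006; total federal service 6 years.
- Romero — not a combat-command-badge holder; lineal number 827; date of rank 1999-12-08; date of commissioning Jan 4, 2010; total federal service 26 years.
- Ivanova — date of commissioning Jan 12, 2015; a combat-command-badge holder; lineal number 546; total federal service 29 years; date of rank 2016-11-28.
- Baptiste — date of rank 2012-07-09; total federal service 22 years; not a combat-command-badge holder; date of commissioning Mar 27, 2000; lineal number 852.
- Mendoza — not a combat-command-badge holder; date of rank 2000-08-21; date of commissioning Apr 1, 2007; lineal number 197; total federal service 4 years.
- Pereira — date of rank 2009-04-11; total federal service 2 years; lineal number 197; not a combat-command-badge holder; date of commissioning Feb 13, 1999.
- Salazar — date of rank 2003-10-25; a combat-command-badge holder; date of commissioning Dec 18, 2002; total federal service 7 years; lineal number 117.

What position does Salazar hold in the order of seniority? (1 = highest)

By lineal number (lower first): Salazar and Farouk (both 117); then Varga, Mendoza and Pereira (each 197); then Achebe (333); then Ivanova (546); then Romero (827); then Baptiste (852).
Salazar and Farouk are each a combat-command-badge holder, so the next rule applies.
Among Salazar and Farouk, by total federal service (higher first): Salazar (7 years) before Farouk (6 years).
Varga, Mendoza and Pereira are each not a combat-command-badge holder, so the next rule applies.
Among Varga, Mendoza and Pereira, by total federal service (higher first): Varga (6 years) before Mendoza (4 years) before Pereira (2 years).
Order: Salazar, Farouk, Varga, Mendoza, Pereira, Achebe, Ivanova, Romero, Baptiste. So position 1.

1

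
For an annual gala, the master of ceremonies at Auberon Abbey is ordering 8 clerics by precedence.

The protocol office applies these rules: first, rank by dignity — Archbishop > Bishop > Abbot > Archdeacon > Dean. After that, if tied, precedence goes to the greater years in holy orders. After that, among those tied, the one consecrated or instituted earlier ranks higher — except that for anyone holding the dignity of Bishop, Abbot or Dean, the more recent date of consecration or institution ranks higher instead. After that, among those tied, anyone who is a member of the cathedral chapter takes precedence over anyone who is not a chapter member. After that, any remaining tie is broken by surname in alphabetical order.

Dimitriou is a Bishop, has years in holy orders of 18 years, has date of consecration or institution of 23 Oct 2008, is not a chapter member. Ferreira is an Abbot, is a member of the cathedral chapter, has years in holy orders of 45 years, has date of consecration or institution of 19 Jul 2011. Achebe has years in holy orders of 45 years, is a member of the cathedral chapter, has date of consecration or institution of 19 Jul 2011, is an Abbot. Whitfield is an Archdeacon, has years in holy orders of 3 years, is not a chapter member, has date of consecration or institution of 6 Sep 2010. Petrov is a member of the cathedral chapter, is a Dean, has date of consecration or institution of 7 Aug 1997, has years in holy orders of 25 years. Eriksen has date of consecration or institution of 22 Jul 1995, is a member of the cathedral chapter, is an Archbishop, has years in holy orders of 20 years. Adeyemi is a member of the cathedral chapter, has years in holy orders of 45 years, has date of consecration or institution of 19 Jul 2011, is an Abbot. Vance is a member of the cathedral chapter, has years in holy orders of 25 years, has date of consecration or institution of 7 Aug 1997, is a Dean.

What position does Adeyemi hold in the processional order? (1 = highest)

By dignity: Eriksen (Archbishop); then Dimitriou (Bishop); then Achebe, Adeyemi and Ferreira (Abbot); then Whitfield (Archdeacon); then Petrov and Vance (Dean).
Achebe, Adeyemi and Ferreira all have years in holy orders 45 years, so the next rule applies.
Achebe, Adeyemi and Ferreira all have date of consecration or institution 19 Jul 2011, so the next rule applies.
Achebe, Adeyemi and Ferreira are each a member of the cathedral chapter, so the next rule applies.
Among Achebe, Adeyemi and Ferreira, alphabetically by surname: Achebe before Adeyemi before Ferreira.
Petrov and Vance both have years in holy orders 25 years, so the next rule applies.
Petrov and Vance both have date of consecration or institution 7 Aug 1997, so the next rule applies.
Petrov and Vance are each a member of the cathedral chapter, so the next rule applies.
Among Petrov and Vance, alphabetically by surname: Petrov before Vance.
Order: Eriksen, Dimitriou, Achebe, Adeyemi, Ferreira, Whitfield, Petrov, Vance. So position 4.

4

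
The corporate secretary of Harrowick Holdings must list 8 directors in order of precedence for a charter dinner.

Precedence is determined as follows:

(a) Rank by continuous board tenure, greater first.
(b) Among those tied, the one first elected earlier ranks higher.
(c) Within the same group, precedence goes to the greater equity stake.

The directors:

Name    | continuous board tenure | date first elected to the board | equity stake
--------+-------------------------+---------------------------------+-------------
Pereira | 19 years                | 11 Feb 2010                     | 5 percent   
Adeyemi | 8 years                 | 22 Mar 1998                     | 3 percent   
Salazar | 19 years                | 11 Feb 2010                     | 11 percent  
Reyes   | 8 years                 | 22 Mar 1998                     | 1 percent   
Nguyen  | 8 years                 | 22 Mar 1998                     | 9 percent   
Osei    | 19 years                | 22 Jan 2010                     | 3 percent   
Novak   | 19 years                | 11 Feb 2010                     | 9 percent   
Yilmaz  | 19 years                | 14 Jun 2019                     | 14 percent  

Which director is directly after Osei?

Salazar

By continuous board tenure (higher first): Osei, Salazar, Novak, Pereira and Yilmaz (each 19 years); then Nguyen, Adeyemi and Reyes (each 8 years).
Among Osei, Salazar, Novak, Pereira and Yilmaz, by date first elected to the board (earlier first): Osei (22 Jan 2010) before Salazar, Novak and Pereira (11 Feb 2010) before Yilmaz (14 Jun 2019).
Among Salazar, Novak and Pereira, by equity stake (higher first): Salazar (11 percent) before Novak (9 percent) before Pereira (5 percent).
Nguyen, Adeyemi and Reyes all have date first elected to the board 22 Mar 1998, so the next rule applies.
Among Nguyen, Adeyemi and Reyes, by equity stake (higher first): Nguyen (9 percent) before Adeyemi (3 percent) before Reyes (1 percent).
Order: Osei, Salazar, Novak, Pereira, Yilmaz, Nguyen, Adeyemi, Reyes.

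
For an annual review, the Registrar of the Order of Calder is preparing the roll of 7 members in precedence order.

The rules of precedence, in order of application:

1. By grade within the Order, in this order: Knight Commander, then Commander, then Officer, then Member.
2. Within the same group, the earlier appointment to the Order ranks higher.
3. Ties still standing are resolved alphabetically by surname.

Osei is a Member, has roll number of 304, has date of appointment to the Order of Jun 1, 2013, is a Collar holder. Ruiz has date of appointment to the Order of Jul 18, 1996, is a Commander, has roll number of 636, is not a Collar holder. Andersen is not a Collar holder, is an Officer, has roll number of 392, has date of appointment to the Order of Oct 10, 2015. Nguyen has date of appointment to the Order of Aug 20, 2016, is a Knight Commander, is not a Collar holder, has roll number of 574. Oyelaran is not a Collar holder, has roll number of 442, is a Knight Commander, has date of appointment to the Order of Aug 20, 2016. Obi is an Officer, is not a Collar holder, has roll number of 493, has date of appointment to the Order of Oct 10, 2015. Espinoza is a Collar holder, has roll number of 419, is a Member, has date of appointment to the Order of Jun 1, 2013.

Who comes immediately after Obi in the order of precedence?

Espinoza

By grade within the Order: Nguyen and Oyelaran (Knight Commander); then Ruiz (Commander); then Andersen and Obi (Officer); then Espinoza and Osei (Member).
Nguyen and Oyelaran both have date of appointment to the Order Aug 20, 2016, so the next rule applies.
Among Nguyen and Oyelaran, alphabetically by surname: Nguyen before Oyelaran.
Andersen and Obi both have date of appointment to the Order Oct 10, 2015, so the next rule applies.
Among Andersen and Obi, alphabetically by surname: Andersen before Obi.
Espinoza and Osei both have date of appointment to the Order Jun 1, 2013, so the next rule applies.
Among Espinoza and Osei, alphabetically by surname: Espinoza before Osei.
Order: Nguyen, Oyelaran, Ruiz, Andersen, Obi, Espinoza, Osei.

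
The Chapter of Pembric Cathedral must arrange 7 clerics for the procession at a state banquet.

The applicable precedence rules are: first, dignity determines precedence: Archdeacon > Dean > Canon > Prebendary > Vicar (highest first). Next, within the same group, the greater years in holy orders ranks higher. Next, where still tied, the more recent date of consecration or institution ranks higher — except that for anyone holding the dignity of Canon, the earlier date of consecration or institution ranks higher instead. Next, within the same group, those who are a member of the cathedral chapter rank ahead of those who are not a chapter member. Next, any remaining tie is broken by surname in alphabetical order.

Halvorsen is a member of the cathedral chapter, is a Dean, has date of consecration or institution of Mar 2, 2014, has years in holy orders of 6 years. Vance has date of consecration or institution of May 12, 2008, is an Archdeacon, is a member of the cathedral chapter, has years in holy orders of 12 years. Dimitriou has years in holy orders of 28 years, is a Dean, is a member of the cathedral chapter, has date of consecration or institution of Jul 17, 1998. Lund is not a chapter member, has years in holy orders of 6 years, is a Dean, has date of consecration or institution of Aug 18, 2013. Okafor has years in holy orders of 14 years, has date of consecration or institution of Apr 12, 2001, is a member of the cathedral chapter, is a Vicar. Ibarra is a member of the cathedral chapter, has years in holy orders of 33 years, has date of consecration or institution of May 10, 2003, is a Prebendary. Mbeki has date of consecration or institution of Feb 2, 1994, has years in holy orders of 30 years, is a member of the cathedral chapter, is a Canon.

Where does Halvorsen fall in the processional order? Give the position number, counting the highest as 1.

3

By dignity: Vance (Archdeacon); then Dimitriou, Halvorsen and Lund (Dean); then Mbeki (Canon); then Ibarra (Prebendary); then Okafor (Vicar).
Among Dimitriou, Halvorsen and Lund, by years in holy orders (higher first): Dimitriou (28 years) before Halvorsen and Lund (6 years).
Among Halvorsen and Lund, by date of consecration or institution (later first): Halvorsen (Mar 2, 2014) before Lund (Aug 18, 2013).
Order: Vance, Dimitriou, Halvorsen, Lund, Mbeki, Ibarra, Okafor. So position 3.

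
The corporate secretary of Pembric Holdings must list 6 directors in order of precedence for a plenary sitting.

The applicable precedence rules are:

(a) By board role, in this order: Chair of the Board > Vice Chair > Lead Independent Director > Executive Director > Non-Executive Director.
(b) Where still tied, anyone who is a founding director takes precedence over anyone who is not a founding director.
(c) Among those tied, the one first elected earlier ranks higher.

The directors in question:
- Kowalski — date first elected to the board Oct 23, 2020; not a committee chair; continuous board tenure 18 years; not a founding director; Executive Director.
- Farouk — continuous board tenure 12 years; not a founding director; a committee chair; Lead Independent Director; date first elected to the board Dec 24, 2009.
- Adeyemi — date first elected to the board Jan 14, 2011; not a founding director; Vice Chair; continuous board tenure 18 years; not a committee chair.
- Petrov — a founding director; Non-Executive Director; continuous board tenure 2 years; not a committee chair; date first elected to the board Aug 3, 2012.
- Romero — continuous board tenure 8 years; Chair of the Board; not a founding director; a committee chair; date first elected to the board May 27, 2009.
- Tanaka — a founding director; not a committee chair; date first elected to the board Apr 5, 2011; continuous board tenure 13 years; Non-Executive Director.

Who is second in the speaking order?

Adeyemi

By board role: Romero (Chair of the Board); then Adeyemi (Vice Chair); then Farouk (Lead Independent Director); then Kowalski (Executive Director); then Tanaka and Petrov (Non-Executive Director).
Tanaka and Petrov are each a founding director, so the next rule applies.
Among Tanaka and Petrov, by date first elected to the board (earlier first): Tanaka (Apr 5, 2011) before Petrov (Aug 3, 2012).
Order: Romero, Adeyemi, Farouk, Kowalski, Tanaka, Petrov.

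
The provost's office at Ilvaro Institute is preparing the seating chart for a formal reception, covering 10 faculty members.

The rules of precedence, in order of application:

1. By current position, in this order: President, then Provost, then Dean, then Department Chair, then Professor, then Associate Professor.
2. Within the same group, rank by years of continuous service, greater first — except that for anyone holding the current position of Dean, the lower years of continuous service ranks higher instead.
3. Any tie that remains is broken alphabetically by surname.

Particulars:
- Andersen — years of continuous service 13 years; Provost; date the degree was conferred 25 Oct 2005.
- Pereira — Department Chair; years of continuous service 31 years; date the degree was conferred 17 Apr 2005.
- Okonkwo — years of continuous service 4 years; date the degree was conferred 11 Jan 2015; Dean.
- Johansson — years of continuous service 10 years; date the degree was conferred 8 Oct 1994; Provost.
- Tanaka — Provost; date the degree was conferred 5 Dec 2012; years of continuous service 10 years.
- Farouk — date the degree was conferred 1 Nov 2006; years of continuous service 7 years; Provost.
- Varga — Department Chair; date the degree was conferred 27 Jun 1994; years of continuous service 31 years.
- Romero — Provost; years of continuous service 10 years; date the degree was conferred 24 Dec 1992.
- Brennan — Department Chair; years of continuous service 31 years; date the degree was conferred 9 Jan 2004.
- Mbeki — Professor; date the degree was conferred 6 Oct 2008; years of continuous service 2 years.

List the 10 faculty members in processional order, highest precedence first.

By current position: Andersen, Johansson, Romero, Tanaka and Farouk (Provost); then Okonkwo (Dean); then Brennan, Pereira and Varga (Department Chair); then Mbeki (Professor).
Among Andersen, Johansson, Romero, Tanaka and Farouk, by years of continuous service (higher first): Andersen (13 years) before Johansson, Romero and Tanaka (10 years) before Farouk (7 years).
Among Johansson, Romero and Tanaka, alphabetically by surname: Johansson before Romero before Tanaka.
Brennan, Pereira and Varga all have years of continuous service 31 years, so the next rule applies.
Among Brennan, Pereira and Varga, alphabetically by surname: Brennan before Pereira before Varga.
Full order: Andersen, Johansson, Romero, Tanaka, Farouk, Okonkwo, Brennan, Pereira, Varga, Mbeki.

Andersen, Johansson, Romero, Tanaka, Farouk, Okonkwo, Brennan, Pereira, Varga, Mbeki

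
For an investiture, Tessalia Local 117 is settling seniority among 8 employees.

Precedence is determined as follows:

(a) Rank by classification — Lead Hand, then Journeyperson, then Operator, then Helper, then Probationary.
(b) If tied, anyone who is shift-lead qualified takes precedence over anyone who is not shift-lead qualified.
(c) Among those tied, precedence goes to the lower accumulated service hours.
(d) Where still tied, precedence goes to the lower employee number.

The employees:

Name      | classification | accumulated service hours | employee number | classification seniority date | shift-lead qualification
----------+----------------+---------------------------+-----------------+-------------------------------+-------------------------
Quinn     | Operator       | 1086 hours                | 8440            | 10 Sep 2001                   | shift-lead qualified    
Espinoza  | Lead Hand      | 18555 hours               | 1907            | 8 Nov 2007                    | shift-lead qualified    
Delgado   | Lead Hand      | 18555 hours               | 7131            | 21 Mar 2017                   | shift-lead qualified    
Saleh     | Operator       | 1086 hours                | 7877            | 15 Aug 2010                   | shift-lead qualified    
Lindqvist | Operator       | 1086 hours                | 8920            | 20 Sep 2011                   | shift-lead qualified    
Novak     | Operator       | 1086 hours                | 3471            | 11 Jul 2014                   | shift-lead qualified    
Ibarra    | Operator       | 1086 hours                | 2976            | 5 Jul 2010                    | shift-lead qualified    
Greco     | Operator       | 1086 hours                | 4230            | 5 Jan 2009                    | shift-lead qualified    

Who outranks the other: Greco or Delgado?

By classification: Espinoza and Delgado (Lead Hand); then Ibarra, Novak, Greco, Saleh, Quinn and Lindqvist (Operator).
Espinoza and Delgado are each shift-lead qualified, so the next rule applies.
Espinoza and Delgado both have accumulated service hours 18555 hours, so the next rule applies.
Among Espinoza and Delgado, by employee number (lower first): Espinoza (1907) before Delgado (7131).
Ibarra, Novak, Greco, Saleh, Quinn and Lindqvist are each shift-lead qualified, so the next rule applies.
Ibarra, Novak, Greco, Saleh, Quinn and Lindqvist all have accumulated service hours 1086 hours, so the next rule applies.
Among Ibarra, Novak, Greco, Saleh, Quinn and Lindqvist, by employee number (lower first): Ibarra (2976) before Novak (3471) before Greco (4230) before Saleh (7877) before Quinn (8440) before Lindqvist (8920).
So Delgado takes precedence.

Delgado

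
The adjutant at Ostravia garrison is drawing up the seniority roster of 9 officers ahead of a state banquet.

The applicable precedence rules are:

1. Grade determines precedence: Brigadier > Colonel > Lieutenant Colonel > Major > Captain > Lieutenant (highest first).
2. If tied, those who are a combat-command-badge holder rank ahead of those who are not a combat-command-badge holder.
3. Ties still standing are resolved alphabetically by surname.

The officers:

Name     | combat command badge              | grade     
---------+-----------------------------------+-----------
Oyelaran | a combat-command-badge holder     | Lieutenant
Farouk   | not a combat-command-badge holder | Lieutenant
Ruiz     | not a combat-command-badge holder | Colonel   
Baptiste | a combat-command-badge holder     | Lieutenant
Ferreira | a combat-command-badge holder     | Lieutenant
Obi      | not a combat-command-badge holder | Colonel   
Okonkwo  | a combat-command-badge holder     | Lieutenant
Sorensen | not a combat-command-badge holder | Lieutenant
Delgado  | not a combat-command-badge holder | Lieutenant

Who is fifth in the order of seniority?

Okonkwo

By grade: Obi and Ruiz (Colonel); then Baptiste, Ferreira, Okonkwo, Oyelaran, Delgado, Farouk and Sorensen (Lieutenant).
Obi and Ruiz are each not a combat-command-badge holder, so the next rule applies.
Among Obi and Ruiz, alphabetically by surname: Obi before Ruiz.
Among Baptiste, Ferreira, Okonkwo, Oyelaran, Delgado, Farouk and Sorensen, a combat-command-badge holder before not a combat-command-badge holder: Baptiste, Ferreira, Okonkwo and Oyelaran (a combat-command-badge holder) before Delgado, Farouk and Sorensen (not a combat-command-badge holder).
Among Baptiste, Ferreira, Okonkwo and Oyelaran, alphabetically by surname: Baptiste before Ferreira before Okonkwo before Oyelaran.
Among Delgado, Farouk and Sorensen, alphabetically by surname: Delgado before Farouk before Sorensen.
Order: Obi, Ruiz, Baptiste, Ferreira, Okonkwo, Oyelaran, Delgado, Farouk, Sorensen.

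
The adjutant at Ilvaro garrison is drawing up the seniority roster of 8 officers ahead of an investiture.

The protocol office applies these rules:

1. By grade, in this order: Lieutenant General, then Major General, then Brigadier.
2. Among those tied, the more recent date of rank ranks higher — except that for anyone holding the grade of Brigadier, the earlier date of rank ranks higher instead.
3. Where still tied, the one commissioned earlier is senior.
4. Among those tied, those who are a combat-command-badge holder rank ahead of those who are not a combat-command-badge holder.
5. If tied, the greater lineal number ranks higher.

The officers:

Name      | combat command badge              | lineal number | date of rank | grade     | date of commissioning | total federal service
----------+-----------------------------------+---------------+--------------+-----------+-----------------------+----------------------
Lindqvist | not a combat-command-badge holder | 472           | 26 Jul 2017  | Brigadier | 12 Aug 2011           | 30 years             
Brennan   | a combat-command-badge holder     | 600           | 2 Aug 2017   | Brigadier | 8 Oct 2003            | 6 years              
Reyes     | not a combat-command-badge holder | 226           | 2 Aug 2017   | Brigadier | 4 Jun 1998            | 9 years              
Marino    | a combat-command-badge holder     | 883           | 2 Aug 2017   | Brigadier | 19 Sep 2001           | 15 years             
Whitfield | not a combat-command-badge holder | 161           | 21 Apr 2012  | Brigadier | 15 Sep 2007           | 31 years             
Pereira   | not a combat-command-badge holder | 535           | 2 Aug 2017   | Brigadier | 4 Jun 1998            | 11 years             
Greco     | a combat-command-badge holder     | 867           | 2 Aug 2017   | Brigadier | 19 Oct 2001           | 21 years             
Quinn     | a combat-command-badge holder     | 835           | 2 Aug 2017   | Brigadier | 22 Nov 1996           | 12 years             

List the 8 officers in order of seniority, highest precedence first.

By grade: Whitfield, Lindqvist, Quinn, Pereira, Reyes, Marino, Greco and Brennan (Brigadier).
Among Whitfield, Lindqvist, Quinn, Pereira, Reyes, Marino, Greco and Brennan, by date of rank (earlier first) (reversed rule for this group): Whitfield (21 Apr 2012) before Lindqvist (26 Jul 2017) before Quinn, Pereira, Reyes, Marino, Greco and Brennan (2 Aug 2017).
Among Quinn, Pereira, Reyes, Marino, Greco and Brennan, by date of commissioning (earlier first): Quinn (22 Nov 1996) before Pereira and Reyes (4 Jun 1998) before Marino (19 Sep 2001) before Greco (19 Oct 2001) before Brennan (8 Oct 2003).
Pereira and Reyes are each not a combat-command-badge holder, so the next rule applies.
Among Pereira and Reyes, by lineal number (higher first): Pereira (535) before Reyes (226).
Full order: Whitfield, Lindqvist, Quinn, Pereira, Reyes, Marino, Greco, Brennan.

Whitfield, Lindqvist, Quinn, Pereira, Reyes, Marino, Greco, Brennan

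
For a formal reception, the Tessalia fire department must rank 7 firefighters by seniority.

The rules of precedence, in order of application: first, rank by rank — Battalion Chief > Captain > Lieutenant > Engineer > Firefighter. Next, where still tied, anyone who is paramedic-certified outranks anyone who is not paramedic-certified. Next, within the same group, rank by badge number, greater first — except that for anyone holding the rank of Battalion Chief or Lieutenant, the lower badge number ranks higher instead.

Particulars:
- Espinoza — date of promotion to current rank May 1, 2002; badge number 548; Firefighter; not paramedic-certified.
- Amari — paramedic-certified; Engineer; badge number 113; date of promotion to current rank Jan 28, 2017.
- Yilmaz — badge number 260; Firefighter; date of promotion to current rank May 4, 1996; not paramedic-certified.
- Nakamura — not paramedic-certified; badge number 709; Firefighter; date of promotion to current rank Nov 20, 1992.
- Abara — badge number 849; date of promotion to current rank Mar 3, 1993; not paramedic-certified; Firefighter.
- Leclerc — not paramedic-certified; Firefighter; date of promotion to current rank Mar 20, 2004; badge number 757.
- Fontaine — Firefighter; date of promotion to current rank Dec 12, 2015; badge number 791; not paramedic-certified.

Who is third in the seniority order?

Fontaine

By rank: Amari (Engineer); then Abara, Fontaine, Leclerc, Nakamura, Espinoza and Yilmaz (Firefighter).
Abara, Fontaine, Leclerc, Nakamura, Espinoza and Yilmaz are each not paramedic-certified, so the next rule applies.
Among Abara, Fontaine, Leclerc, Nakamura, Espinoza and Yilmaz, by badge number (higher first): Abara (849) before Fontaine (791) before Leclerc (757) before Nakamura (709) before Espinoza (548) before Yilmaz (260).
Order: Amari, Abara, Fontaine, Leclerc, Nakamura, Espinoza, Yilmaz.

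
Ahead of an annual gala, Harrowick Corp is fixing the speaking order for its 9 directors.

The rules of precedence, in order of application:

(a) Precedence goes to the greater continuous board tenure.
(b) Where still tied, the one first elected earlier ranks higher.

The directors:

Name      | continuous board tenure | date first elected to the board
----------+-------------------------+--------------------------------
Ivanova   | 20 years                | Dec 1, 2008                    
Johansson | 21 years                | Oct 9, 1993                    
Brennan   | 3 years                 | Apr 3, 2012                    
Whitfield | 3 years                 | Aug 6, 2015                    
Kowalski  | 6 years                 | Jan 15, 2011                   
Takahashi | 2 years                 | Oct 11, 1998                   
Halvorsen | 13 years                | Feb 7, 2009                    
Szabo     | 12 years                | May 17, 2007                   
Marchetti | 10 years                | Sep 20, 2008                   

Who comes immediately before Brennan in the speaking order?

By continuous board tenure (higher first): Johansson (21 years); then Ivanova (20 years); then Halvorsen (13 years); then Szabo (12 years); then Marchetti (10 years); then Kowalski (6 years); then Brennan and Whitfield (both 3 years); then Takahashi (2 years).
Among Brennan and Whitfield, by date first elected to the board (earlier first): Brennan (Apr 3, 2012) before Whitfield (Aug 6, 2015).
Order: Johansson, Ivanova, Halvorsen, Szabo, Marchetti, Kowalski, Brennan, Whitfield, Takahashi.

Kowalski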